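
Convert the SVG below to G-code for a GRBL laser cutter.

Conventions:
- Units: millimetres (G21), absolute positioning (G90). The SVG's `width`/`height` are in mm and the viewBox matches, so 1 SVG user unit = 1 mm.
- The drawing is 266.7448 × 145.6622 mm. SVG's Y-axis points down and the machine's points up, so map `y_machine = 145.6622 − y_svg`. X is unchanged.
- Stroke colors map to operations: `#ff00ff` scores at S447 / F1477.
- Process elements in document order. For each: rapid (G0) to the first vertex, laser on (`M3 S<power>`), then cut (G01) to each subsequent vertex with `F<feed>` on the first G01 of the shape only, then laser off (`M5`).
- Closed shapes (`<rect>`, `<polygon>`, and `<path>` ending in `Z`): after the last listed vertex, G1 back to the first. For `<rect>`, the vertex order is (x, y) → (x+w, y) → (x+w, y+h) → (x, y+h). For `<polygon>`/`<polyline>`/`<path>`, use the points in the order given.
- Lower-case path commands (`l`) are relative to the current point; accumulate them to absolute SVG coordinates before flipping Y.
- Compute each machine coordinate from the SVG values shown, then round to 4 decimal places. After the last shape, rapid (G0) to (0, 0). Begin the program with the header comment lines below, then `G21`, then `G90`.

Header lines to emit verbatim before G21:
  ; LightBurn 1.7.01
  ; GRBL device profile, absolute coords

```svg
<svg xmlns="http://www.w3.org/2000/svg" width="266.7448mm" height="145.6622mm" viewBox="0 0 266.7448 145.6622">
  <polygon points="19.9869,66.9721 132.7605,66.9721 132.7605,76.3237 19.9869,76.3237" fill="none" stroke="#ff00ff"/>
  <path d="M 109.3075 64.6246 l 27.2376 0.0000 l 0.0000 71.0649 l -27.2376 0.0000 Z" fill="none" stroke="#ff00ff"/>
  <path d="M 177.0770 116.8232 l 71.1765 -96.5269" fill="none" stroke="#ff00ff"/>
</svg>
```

1 u = 1 mm; y_m = 145.6622 − y.

[1] `<polygon>` rectangle, #ff00ff→score S447 F1477: (19.9869,78.6901) → (132.7605,78.6901) → (132.7605,69.3385) → (19.9869,69.3385) → (19.9869,78.6901) (closed)

[2] `<path>` rectangle, #ff00ff→score S447 F1477: (109.3075,81.0376) → (136.5451,81.0376) → (136.5451,9.9727) → (109.3075,9.9727) → (109.3075,81.0376) (closed)

[3] `<path>` line segment, #ff00ff→score S447 F1477: (177.0770,28.8390) → (248.2535,125.3659)

; LightBurn 1.7.01
; GRBL device profile, absolute coords
G21
G90
G0 X19.9869 Y78.6901
M3 S447
G01 X132.7605 Y78.6901 F1477
G01 X132.7605 Y69.3385
G01 X19.9869 Y69.3385
G01 X19.9869 Y78.6901
M5
G0 X109.3075 Y81.0376
M3 S447
G01 X136.5451 Y81.0376 F1477
G01 X136.5451 Y9.9727
G01 X109.3075 Y9.9727
G01 X109.3075 Y81.0376
M5
G0 X177.0770 Y28.8390
M3 S447
G01 X248.2535 Y125.3659 F1477
M5
G0 X0.0000 Y0.0000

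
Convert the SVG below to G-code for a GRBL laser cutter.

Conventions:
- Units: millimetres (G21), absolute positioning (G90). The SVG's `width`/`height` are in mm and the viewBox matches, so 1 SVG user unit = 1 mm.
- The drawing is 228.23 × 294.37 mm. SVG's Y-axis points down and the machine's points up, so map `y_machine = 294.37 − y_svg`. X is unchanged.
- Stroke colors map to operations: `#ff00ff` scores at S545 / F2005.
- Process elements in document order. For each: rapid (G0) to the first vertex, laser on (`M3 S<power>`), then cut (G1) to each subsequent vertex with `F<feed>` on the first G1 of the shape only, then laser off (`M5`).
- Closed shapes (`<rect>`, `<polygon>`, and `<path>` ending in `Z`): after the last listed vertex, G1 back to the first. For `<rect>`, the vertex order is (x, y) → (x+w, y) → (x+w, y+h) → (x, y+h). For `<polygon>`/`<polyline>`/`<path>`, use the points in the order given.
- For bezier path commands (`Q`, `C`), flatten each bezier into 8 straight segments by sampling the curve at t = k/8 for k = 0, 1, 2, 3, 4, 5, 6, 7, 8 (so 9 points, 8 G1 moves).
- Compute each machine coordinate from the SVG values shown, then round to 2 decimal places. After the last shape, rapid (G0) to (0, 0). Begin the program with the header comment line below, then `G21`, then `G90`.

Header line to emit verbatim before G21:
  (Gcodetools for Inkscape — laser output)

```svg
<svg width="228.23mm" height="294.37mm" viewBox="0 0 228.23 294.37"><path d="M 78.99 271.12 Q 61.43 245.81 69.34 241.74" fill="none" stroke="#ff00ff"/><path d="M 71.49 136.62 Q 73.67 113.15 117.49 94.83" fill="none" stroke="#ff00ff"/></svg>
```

1 u = 1 mm; y_m = 294.37 − y.

[1] `<path>` quadratic bezier, #ff00ff→score S545 F2005: (78.99,23.25) → (75.00,29.25) → (71.80,34.58) → (69.40,39.25) → (67.80,43.25) → (66.99,46.59) → (66.98,49.27) → (67.76,51.28) → (69.34,52.63)

[2] `<path>` quadratic bezier, #ff00ff→score S545 F2005: (71.49,157.75) → (72.69,163.54) → (75.18,169.16) → (78.98,174.63) → (84.08,179.93) → (90.48,185.08) → (98.18,190.06) → (107.19,194.88) → (117.49,199.54)

(Gcodetools for Inkscape — laser output)
G21
G90
G0 X78.99 Y23.25
M3 S545
G1 X75.00 Y29.25 F2005
G1 X71.80 Y34.58
G1 X69.40 Y39.25
G1 X67.80 Y43.25
G1 X66.99 Y46.59
G1 X66.98 Y49.27
G1 X67.76 Y51.28
G1 X69.34 Y52.63
M5
G0 X71.49 Y157.75
M3 S545
G1 X72.69 Y163.54 F2005
G1 X75.18 Y169.16
G1 X78.98 Y174.63
G1 X84.08 Y179.93
G1 X90.48 Y185.08
G1 X98.18 Y190.06
G1 X107.19 Y194.88
G1 X117.49 Y199.54
M5
G0 X0.00 Y0.00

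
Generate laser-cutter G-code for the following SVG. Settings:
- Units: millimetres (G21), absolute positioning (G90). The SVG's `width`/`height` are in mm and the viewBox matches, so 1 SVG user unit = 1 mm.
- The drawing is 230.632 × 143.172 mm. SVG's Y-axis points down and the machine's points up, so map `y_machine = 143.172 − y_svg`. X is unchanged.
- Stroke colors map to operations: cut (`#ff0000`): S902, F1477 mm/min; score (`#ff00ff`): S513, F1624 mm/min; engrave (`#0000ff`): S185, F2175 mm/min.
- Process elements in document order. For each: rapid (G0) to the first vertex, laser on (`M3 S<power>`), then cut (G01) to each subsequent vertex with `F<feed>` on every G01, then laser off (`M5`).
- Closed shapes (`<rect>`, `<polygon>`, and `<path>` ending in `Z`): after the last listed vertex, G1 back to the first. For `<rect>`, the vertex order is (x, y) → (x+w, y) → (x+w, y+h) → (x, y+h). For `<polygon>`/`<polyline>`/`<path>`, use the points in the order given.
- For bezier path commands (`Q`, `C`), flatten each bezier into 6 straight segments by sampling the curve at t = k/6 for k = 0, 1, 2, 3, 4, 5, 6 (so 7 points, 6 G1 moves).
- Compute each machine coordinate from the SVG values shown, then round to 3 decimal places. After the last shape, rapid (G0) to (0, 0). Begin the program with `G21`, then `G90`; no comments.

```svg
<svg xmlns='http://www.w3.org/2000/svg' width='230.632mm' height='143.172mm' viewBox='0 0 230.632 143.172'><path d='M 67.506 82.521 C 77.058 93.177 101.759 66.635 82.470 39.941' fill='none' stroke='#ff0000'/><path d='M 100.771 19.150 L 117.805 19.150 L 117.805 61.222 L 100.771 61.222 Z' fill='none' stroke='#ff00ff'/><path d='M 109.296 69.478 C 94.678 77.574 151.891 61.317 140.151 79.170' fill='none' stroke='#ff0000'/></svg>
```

G21
G90
G0 X67.506 Y60.651
M3 S902
G01 X73.271 Y58.251 F1477
G01 X79.917 Y61.022 F1477
G01 X85.803 Y67.935 F1477
G01 X89.286 Y77.960 F1477
G01 X88.722 Y90.068 F1477
G01 X82.470 Y103.231 F1477
M5
G0 X100.771 Y124.022
M3 S513
G01 X117.805 Y124.022 F1624
G01 X117.805 Y81.950 F1624
G01 X100.771 Y81.950 F1624
G01 X100.771 Y124.022 F1624
M5
G0 X109.296 Y73.694
M3 S902
G01 X107.321 Y71.405 F1477
G01 X113.407 Y71.550 F1477
G01 X123.644 Y72.507 F1477
G01 X134.121 Y72.650 F1477
G01 X140.927 Y70.357 F1477
G01 X140.151 Y64.002 F1477
M5
G0 X0.000 Y0.000

viewBox `0 0 230.632 143.172` with mm width/height → 1 unit = 1 mm. Flip: y_m = 143.172 − y_svg.

**Shape 1** — `<path>` cubic bezier, stroke `#ff0000` → cut (S902, F1477). Control points (SVG): P0=(67.506,82.521), P1=(77.058,93.177), P2=(101.759,66.635), P3=(82.470,39.941); sampled at t=k/6. Machine vertices: (67.506,60.651) → (73.271,58.251) → (79.917,61.022) → (85.803,67.935) → (89.286,77.960) → (88.722,90.068) → (82.470,103.231). Open path.

**Shape 2** — `<path>` rectangle, stroke `#ff00ff` → score (S513, F1624). Machine vertices: (100.771,124.022) → (117.805,124.022) → (117.805,81.950) → (100.771,81.950) → (100.771,124.022). Closed: final G1 returns to the first vertex.

**Shape 3** — `<path>` cubic bezier, stroke `#ff0000` → cut (S902, F1477). Control points (SVG): P0=(109.296,69.478), P1=(94.678,77.574), P2=(151.891,61.317), P3=(140.151,79.170); sampled at t=k/6. Machine vertices: (109.296,73.694) → (107.321,71.405) → (113.407,71.550) → (123.644,72.507) → (134.121,72.650) → (140.927,70.357) → (140.151,64.002). Open path.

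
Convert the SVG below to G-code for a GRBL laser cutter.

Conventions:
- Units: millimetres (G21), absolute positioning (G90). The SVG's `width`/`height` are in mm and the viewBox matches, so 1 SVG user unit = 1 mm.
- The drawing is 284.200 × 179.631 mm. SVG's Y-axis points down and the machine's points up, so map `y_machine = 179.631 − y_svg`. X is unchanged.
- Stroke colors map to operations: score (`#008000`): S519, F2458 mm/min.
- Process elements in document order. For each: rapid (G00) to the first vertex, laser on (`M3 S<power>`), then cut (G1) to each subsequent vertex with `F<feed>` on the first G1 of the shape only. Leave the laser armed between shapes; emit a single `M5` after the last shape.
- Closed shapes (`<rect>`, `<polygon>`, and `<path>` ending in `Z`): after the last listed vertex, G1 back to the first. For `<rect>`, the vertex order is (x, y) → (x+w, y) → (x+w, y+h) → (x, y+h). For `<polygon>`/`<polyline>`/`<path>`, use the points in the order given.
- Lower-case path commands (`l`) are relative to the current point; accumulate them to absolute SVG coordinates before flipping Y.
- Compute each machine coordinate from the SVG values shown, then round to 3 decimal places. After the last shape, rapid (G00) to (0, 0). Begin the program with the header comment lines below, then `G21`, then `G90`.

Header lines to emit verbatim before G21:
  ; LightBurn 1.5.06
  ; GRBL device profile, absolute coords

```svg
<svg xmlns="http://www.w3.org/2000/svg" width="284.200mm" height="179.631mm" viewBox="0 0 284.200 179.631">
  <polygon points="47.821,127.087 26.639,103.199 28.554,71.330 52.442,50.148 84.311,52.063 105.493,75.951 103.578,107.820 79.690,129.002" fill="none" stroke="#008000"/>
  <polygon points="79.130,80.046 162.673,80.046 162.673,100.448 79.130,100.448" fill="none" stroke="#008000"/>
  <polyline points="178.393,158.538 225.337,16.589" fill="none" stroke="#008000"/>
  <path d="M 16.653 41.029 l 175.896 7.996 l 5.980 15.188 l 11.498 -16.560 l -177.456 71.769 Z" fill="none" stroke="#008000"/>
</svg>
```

Since the viewBox matches the mm dimensions, user units are millimetres directly. The only transform is the Y-flip y_m = 179.631 − y_svg.

Shape 1 is a regular polygon drawn with `<polygon>`. Its stroke #008000 means score at S519, F2458. After flipping Y the toolpath is (47.821,52.544) → (26.639,76.432) → (28.554,108.301) → (52.442,129.483) → (84.311,127.568) → (105.493,103.680) → (103.578,71.811) → (79.690,50.629) → (47.821,52.544), returning to the start.

Shape 2 is a rectangle drawn with `<polygon>`. Its stroke #008000 means score at S519, F2458. After flipping Y the toolpath is (79.130,99.585) → (162.673,99.585) → (162.673,79.183) → (79.130,79.183) → (79.130,99.585), returning to the start.

Shape 3 is a line segment drawn with `<polyline>`. Its stroke #008000 means score at S519, F2458. After flipping Y the toolpath is (178.393,21.093) → (225.337,163.042).

Shape 4 is a closed polygon drawn with `<path>`. Its stroke #008000 means score at S519, F2458. After flipping Y the toolpath is (16.653,138.602) → (192.549,130.606) → (198.529,115.418) → (210.027,131.978) → (32.571,60.209) → (16.653,138.602), returning to the start.

; LightBurn 1.5.06
; GRBL device profile, absolute coords
G21
G90
G00 X47.821 Y52.544
M3 S519
G1 X26.639 Y76.432 F2458
G1 X28.554 Y108.301
G1 X52.442 Y129.483
G1 X84.311 Y127.568
G1 X105.493 Y103.680
G1 X103.578 Y71.811
G1 X79.690 Y50.629
G1 X47.821 Y52.544
G00 X79.130 Y99.585
M3 S519
G1 X162.673 Y99.585 F2458
G1 X162.673 Y79.183
G1 X79.130 Y79.183
G1 X79.130 Y99.585
G00 X178.393 Y21.093
M3 S519
G1 X225.337 Y163.042 F2458
G00 X16.653 Y138.602
M3 S519
G1 X192.549 Y130.606 F2458
G1 X198.529 Y115.418
G1 X210.027 Y131.978
G1 X32.571 Y60.209
G1 X16.653 Y138.602
M5
G00 X0.000 Y0.000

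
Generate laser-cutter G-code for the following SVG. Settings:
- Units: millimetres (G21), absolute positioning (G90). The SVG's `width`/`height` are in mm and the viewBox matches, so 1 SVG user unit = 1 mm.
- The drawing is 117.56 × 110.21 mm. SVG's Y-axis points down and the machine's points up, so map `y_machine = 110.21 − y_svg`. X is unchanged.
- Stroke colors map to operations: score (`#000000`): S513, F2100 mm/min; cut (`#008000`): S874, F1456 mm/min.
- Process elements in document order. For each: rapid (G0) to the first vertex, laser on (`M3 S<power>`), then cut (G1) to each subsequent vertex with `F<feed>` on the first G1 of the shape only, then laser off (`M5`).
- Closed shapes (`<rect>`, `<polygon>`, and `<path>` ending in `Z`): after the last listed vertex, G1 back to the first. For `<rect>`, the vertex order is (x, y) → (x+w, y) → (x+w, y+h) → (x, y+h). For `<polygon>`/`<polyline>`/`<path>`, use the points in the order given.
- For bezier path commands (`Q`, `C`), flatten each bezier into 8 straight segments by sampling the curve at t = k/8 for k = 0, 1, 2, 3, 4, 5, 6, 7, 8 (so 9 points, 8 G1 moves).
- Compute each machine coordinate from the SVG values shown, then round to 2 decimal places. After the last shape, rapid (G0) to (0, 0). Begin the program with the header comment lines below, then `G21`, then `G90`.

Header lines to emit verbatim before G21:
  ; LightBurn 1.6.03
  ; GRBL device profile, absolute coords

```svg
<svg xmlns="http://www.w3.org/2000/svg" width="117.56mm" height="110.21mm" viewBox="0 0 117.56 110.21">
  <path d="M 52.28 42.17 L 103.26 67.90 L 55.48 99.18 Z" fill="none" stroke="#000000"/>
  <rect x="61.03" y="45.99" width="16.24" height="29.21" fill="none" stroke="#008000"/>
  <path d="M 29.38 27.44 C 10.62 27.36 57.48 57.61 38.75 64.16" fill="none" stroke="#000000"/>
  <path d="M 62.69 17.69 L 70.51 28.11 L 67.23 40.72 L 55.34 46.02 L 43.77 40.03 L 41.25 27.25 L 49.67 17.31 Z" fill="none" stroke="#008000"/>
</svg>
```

; LightBurn 1.6.03
; GRBL device profile, absolute coords
G21
G90
G0 X52.28 Y68.04
M3 S513
G1 X103.26 Y42.31 F2100
G1 X55.48 Y11.03
G1 X52.28 Y68.04
M5
G0 X61.03 Y64.22
M3 S874
G1 X77.27 Y64.22 F1456
G1 X77.27 Y35.01
G1 X61.03 Y35.01
G1 X61.03 Y64.22
M5
G0 X29.38 Y82.77
M3 S513
G1 X25.16 Y81.48 F2100
G1 X25.56 Y77.99
G1 X29.04 Y72.91
G1 X34.05 Y66.90
G1 X39.07 Y60.57
G1 X42.55 Y54.56
G1 X42.96 Y49.51
G1 X38.75 Y46.05
M5
G0 X62.69 Y92.52
M3 S874
G1 X70.51 Y82.10 F1456
G1 X67.23 Y69.49
G1 X55.34 Y64.19
G1 X43.77 Y70.18
G1 X41.25 Y82.96
G1 X49.67 Y92.90
G1 X62.69 Y92.52
M5
G0 X0.00 Y0.00

Since the viewBox matches the mm dimensions, user units are millimetres directly. The only transform is the Y-flip y_m = 110.21 − y_svg.

Shape 1 is a regular polygon drawn with `<path>`. Its stroke #000000 means score at S513, F2100. After flipping Y the toolpath is (52.28,68.04) → (103.26,42.31) → (55.48,11.03) → (52.28,68.04), returning to the start.

Shape 2 is a rectangle drawn with `<rect>`. Its stroke #008000 means cut at S874, F1456. After flipping Y the toolpath is (61.03,64.22) → (77.27,64.22) → (77.27,35.01) → (61.03,35.01) → (61.03,64.22), returning to the start.

Shape 3 is a cubic bezier drawn with `<path>`. Its stroke #000000 means score at S513, F2100. After flipping Y the toolpath is (29.38,82.77) → (25.16,81.48) → (25.56,77.99) → (29.04,72.91) → (34.05,66.90) → (39.07,60.57) → (42.55,54.56) → (42.96,49.51) → (38.75,46.05).

Shape 4 is a regular polygon drawn with `<path>`. Its stroke #008000 means cut at S874, F1456. After flipping Y the toolpath is (62.69,92.52) → (70.51,82.10) → (67.23,69.49) → (55.34,64.19) → (43.77,70.18) → (41.25,82.96) → (49.67,92.90) → (62.69,92.52), returning to the start.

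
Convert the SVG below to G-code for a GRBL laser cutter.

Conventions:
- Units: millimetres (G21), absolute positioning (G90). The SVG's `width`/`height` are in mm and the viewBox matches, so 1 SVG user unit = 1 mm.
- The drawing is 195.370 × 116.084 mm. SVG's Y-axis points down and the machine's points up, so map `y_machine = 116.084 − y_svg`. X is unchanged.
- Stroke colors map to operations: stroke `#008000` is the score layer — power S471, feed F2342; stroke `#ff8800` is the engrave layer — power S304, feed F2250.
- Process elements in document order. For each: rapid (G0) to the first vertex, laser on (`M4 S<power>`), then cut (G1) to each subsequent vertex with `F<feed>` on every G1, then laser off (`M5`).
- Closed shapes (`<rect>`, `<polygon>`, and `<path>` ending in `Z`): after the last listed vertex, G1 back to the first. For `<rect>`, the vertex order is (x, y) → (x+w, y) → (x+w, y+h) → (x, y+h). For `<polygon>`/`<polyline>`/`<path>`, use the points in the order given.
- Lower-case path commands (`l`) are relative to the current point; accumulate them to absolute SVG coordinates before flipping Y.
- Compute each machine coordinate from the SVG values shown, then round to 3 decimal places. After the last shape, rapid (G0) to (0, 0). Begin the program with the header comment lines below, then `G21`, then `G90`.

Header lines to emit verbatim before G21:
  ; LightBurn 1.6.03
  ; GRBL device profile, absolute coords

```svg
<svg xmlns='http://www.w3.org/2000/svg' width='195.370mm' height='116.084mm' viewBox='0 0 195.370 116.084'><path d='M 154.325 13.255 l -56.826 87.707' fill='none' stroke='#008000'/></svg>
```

; LightBurn 1.6.03
; GRBL device profile, absolute coords
G21
G90
G0 X154.325 Y102.829
M4 S471
G1 X97.499 Y15.122 F2342
M5
G0 X0.000 Y0.000

viewBox `0 0 195.370 116.084` with mm width/height → 1 unit = 1 mm. Flip: y_m = 116.084 − y_svg.

**Shape 1** — `<path>` line segment, stroke `#008000` → score (S471, F2342). Machine vertices: (154.325,102.829) → (97.499,15.122). Open path.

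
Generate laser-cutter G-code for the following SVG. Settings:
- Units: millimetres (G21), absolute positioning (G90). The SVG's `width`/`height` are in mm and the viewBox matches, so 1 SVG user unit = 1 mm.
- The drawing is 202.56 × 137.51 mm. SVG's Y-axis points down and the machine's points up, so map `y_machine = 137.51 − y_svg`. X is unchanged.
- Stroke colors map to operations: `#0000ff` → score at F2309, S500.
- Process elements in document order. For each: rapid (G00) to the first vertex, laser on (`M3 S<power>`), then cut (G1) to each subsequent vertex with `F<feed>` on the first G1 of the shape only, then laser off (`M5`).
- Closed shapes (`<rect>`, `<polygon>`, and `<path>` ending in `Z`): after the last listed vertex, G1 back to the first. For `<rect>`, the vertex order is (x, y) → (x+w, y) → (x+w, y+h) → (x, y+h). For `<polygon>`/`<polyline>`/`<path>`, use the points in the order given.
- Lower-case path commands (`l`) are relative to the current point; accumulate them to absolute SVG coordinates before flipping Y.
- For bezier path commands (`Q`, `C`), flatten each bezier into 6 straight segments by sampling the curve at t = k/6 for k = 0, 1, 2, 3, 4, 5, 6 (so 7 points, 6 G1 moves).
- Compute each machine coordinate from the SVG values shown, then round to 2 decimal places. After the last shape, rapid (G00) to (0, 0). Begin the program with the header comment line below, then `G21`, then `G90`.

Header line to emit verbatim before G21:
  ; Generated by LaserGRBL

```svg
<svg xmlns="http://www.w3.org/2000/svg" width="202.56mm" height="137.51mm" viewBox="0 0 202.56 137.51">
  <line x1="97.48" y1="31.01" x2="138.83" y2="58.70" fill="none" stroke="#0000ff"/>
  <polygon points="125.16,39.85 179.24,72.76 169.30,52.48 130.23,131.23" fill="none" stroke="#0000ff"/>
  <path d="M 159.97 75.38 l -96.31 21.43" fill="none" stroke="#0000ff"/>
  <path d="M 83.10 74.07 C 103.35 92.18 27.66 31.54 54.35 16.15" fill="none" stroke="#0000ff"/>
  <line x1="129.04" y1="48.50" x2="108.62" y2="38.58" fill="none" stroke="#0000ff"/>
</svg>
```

Since the viewBox matches the mm dimensions, user units are millimetres directly. The only transform is the Y-flip y_m = 137.51 − y_svg.

Shape 1 is a line segment drawn with `<line>`. Its stroke #0000ff means score at S500, F2309. After flipping Y the toolpath is (97.48,106.50) → (138.83,78.81).

Shape 2 is a closed polygon drawn with `<polygon>`. Its stroke #0000ff means score at S500, F2309. After flipping Y the toolpath is (125.16,97.66) → (179.24,64.75) → (169.30,85.03) → (130.23,6.28) → (125.16,97.66), returning to the start.

Shape 3 is a line segment drawn with `<path>`. Its stroke #0000ff means score at S500, F2309. After flipping Y the toolpath is (159.97,62.13) → (63.66,40.70).

Shape 4 is a cubic bezier drawn with `<path>`. Its stroke #0000ff means score at S500, F2309. After flipping Y the toolpath is (83.10,63.44) → (86.15,60.37) → (78.72,66.99) → (66.31,79.84) → (54.44,95.48) → (48.62,110.47) → (54.35,121.36).

Shape 5 is a line segment drawn with `<line>`. Its stroke #0000ff means score at S500, F2309. After flipping Y the toolpath is (129.04,89.01) → (108.62,98.93).

; Generated by LaserGRBL
G21
G90
G00 X97.48 Y106.50
M3 S500
G1 X138.83 Y78.81 F2309
M5
G00 X125.16 Y97.66
M3 S500
G1 X179.24 Y64.75 F2309
G1 X169.30 Y85.03
G1 X130.23 Y6.28
G1 X125.16 Y97.66
M5
G00 X159.97 Y62.13
M3 S500
G1 X63.66 Y40.70 F2309
M5
G00 X83.10 Y63.44
M3 S500
G1 X86.15 Y60.37 F2309
G1 X78.72 Y66.99
G1 X66.31 Y79.84
G1 X54.44 Y95.48
G1 X48.62 Y110.47
G1 X54.35 Y121.36
M5
G00 X129.04 Y89.01
M3 S500
G1 X108.62 Y98.93 F2309
M5
G00 X0.00 Y0.00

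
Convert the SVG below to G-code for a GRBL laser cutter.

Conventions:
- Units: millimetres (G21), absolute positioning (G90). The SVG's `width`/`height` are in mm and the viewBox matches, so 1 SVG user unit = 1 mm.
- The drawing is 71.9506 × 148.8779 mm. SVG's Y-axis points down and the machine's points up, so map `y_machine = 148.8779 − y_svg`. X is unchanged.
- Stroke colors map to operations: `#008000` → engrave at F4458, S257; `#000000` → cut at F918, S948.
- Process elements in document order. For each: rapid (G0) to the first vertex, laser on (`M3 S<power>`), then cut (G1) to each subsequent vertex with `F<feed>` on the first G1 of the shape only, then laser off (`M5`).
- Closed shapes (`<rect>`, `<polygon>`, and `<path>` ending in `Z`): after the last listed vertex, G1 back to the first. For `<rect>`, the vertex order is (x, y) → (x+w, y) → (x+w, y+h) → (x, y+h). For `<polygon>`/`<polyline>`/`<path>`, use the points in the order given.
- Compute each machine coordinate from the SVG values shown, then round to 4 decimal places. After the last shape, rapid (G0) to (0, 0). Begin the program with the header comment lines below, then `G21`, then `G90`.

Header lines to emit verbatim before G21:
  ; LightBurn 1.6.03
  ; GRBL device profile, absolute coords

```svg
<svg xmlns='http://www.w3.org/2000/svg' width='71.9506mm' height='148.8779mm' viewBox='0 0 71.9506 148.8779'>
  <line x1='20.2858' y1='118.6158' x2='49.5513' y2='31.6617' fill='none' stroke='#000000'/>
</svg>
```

Since the viewBox matches the mm dimensions, user units are millimetres directly. The only transform is the Y-flip y_m = 148.8779 − y_svg.

Shape 1 is a line segment drawn with `<line>`. Its stroke #000000 means cut at S948, F918. After flipping Y the toolpath is (20.2858,30.2621) → (49.5513,117.2162).

; LightBurn 1.6.03
; GRBL device profile, absolute coords
G21
G90
G0 X20.2858 Y30.2621
M3 S948
G1 X49.5513 Y117.2162 F918
M5
G0 X0.0000 Y0.0000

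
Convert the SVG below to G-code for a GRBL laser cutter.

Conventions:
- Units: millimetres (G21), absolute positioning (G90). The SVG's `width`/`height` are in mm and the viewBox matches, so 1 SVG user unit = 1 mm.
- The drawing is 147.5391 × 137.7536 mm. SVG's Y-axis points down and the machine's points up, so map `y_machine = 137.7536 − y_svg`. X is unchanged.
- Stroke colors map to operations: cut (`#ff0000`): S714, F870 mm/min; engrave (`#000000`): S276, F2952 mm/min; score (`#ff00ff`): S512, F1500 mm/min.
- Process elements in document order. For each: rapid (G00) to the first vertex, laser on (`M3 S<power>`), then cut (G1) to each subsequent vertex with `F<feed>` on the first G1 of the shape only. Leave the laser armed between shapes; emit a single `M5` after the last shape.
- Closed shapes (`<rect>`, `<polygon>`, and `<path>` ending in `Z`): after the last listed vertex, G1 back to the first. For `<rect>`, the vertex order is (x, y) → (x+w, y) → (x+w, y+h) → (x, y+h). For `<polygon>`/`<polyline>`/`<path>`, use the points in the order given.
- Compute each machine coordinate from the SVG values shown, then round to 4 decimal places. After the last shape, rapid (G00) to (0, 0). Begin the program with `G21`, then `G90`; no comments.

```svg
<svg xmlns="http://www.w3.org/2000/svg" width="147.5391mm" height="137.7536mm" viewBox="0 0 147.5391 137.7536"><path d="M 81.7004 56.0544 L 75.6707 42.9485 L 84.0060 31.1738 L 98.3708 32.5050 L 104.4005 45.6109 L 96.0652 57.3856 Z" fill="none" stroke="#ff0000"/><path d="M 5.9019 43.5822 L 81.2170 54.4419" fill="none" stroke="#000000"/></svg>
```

G21
G90
G00 X81.7004 Y81.6992
M3 S714
G1 X75.6707 Y94.8051 F870
G1 X84.0060 Y106.5798
G1 X98.3708 Y105.2486
G1 X104.4005 Y92.1427
G1 X96.0652 Y80.3680
G1 X81.7004 Y81.6992
G00 X5.9019 Y94.1714
M3 S276
G1 X81.2170 Y83.3117 F2952
M5
G00 X0.0000 Y0.0000

1 u = 1 mm; y_m = 137.7536 − y.

[1] `<path>` regular polygon, #ff0000→cut S714 F870: (81.7004,81.6992) → (75.6707,94.8051) → (84.0060,106.5798) → (98.3708,105.2486) → (104.4005,92.1427) → (96.0652,80.3680) → (81.7004,81.6992) (closed)

[2] `<path>` line segment, #000000→engrave S276 F2952: (5.9019,94.1714) → (81.2170,83.3117)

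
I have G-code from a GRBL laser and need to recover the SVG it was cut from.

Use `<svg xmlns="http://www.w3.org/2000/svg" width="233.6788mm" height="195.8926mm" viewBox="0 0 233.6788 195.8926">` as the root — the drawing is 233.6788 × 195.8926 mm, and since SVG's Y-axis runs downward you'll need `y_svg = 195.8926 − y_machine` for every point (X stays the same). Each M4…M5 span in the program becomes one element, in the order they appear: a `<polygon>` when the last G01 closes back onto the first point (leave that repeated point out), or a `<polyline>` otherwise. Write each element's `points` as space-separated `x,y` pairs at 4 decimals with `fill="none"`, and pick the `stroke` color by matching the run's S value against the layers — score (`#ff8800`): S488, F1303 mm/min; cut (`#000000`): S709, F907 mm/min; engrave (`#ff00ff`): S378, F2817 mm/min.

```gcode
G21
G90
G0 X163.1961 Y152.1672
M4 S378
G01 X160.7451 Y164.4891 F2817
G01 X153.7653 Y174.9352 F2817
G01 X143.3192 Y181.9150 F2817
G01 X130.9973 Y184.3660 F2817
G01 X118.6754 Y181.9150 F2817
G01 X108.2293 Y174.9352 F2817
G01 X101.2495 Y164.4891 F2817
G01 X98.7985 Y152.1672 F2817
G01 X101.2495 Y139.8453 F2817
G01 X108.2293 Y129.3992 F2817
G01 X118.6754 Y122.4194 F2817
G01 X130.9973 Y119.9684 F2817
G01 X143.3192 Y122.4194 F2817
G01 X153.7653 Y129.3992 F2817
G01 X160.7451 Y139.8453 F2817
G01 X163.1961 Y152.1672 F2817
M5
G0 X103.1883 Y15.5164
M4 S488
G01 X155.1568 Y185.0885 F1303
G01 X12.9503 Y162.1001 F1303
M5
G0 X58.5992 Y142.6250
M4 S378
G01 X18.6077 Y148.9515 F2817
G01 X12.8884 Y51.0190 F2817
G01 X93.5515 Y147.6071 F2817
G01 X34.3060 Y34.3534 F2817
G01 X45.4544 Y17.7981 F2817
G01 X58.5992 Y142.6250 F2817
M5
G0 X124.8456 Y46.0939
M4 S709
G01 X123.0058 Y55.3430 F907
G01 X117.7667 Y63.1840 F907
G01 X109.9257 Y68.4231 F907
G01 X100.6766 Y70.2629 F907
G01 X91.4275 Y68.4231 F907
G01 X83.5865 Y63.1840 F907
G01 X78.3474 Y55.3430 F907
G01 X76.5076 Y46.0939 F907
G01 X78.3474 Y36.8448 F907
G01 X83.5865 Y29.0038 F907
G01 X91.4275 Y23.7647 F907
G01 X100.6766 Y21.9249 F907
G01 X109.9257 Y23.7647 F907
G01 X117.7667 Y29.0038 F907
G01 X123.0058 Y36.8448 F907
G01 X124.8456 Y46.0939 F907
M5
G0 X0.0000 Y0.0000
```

<svg xmlns="http://www.w3.org/2000/svg" width="233.6788mm" height="195.8926mm" viewBox="0 0 233.6788 195.8926">
  <polygon points="163.1961,43.7254 160.7451,31.4035 153.7653,20.9574 143.3192,13.9776 130.9973,11.5266 118.6754,13.9776 108.2293,20.9574 101.2495,31.4035 98.7985,43.7254 101.2495,56.0473 108.2293,66.4934 118.6754,73.4732 130.9973,75.9242 143.3192,73.4732 153.7653,66.4934 160.7451,56.0473" fill="none" stroke="#ff00ff"/>
  <polyline points="103.1883,180.3762 155.1568,10.8041 12.9503,33.7925" fill="none" stroke="#ff8800"/>
  <polygon points="58.5992,53.2676 18.6077,46.9411 12.8884,144.8736 93.5515,48.2855 34.3060,161.5392 45.4544,178.0945" fill="none" stroke="#ff00ff"/>
  <polygon points="124.8456,149.7987 123.0058,140.5496 117.7667,132.7086 109.9257,127.4695 100.6766,125.6297 91.4275,127.4695 83.5865,132.7086 78.3474,140.5496 76.5076,149.7987 78.3474,159.0478 83.5865,166.8888 91.4275,172.1279 100.6766,173.9677 109.9257,172.1279 117.7667,166.8888 123.0058,159.0478" fill="none" stroke="#000000"/>
</svg>

Machine Y-up, SVG Y-down with viewBox height 195.8926, so y_svg = 195.8926 − y_machine; X carries over.

Run 1: the run's S378 means `#ff00ff` (engrave). The run returns to its start, so emit a `<polygon>` with points (Y-flipped): 163.1961,43.7254 160.7451,31.4035 153.7653,20.9574 143.3192,13.9776 130.9973,11.5266 118.6754,13.9776 108.2293,20.9574 101.2495,31.4035 98.7985,43.7254 101.2495,56.0473 108.2293,66.4934 118.6754,73.4732 130.9973,75.9242 143.3192,73.4732 153.7653,66.4934 160.7451,56.0473.

Run 2: the run's S488 means `#ff8800` (score). The run is open, so emit a `<polyline>` with points (Y-flipped): 103.1883,180.3762 155.1568,10.8041 12.9503,33.7925.

Run 3: S378 ⇒ engrave layer `#ff00ff`. The run returns to its start, so emit a `<polygon>` with points (Y-flipped): 58.5992,53.2676 18.6077,46.9411 12.8884,144.8736 93.5515,48.2855 34.3060,161.5392 45.4544,178.0945.

Run 4: the run's S709 means `#000000` (cut). The run returns to its start, so emit a `<polygon>` with points (Y-flipped): 124.8456,149.7987 123.0058,140.5496 117.7667,132.7086 109.9257,127.4695 100.6766,125.6297 91.4275,127.4695 83.5865,132.7086 78.3474,140.5496 76.5076,149.7987 78.3474,159.0478 83.5865,166.8888 91.4275,172.1279 100.6766,173.9677 109.9257,172.1279 117.7667,166.8888 123.0058,159.0478.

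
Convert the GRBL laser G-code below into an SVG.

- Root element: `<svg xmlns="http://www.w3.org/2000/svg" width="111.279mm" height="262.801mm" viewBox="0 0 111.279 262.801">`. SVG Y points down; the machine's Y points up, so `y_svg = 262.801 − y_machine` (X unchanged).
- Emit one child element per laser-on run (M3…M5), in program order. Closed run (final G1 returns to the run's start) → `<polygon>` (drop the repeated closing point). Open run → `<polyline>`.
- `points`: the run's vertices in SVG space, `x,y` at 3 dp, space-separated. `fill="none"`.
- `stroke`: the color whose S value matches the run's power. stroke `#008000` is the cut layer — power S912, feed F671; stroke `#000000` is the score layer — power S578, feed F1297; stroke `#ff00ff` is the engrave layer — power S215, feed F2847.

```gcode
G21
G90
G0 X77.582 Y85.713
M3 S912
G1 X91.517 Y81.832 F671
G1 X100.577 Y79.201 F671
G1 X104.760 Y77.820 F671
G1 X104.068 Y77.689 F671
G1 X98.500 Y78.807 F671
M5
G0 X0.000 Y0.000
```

y_svg = 262.801 − y_m. Every run uses S912, so all elements get stroke `#008000` (cut).

[1] open run; points: 77.582,177.088 91.517,180.969 100.577,183.600 104.760,184.981 104.068,185.112 98.500,183.994

<svg xmlns="http://www.w3.org/2000/svg" width="111.279mm" height="262.801mm" viewBox="0 0 111.279 262.801">
  <polyline points="77.582,177.088 91.517,180.969 100.577,183.600 104.760,184.981 104.068,185.112 98.500,183.994" fill="none" stroke="#008000"/>
</svg>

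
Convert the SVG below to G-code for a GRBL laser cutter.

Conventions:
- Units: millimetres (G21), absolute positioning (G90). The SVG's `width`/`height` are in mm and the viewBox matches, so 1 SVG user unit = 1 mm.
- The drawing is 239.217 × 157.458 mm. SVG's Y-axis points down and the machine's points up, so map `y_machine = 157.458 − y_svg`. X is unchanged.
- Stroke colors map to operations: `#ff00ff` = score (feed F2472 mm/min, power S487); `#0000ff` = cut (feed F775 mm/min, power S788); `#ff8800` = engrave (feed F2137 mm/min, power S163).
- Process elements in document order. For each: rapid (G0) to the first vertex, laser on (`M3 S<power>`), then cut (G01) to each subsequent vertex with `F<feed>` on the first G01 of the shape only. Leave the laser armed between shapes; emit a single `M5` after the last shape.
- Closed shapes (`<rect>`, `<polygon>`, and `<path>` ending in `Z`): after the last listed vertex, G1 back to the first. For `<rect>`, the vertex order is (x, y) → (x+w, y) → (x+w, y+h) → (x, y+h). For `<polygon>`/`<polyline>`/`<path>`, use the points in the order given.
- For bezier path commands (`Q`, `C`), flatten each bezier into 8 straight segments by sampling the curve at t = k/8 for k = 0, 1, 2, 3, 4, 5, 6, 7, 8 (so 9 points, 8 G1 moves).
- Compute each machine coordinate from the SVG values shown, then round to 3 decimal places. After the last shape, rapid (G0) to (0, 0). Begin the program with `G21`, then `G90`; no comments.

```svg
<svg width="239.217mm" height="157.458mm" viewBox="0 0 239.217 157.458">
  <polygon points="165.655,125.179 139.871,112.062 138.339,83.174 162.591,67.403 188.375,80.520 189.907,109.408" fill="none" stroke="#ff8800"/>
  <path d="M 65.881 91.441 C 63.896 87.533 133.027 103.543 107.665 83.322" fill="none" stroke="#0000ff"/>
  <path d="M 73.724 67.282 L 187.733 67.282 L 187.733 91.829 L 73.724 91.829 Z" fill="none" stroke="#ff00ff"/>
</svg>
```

G21
G90
G0 X165.655 Y32.279
M3 S163
G01 X139.871 Y45.396 F2137
G01 X138.339 Y74.284
G01 X162.591 Y90.055
G01 X188.375 Y76.938
G01 X189.907 Y48.050
G01 X165.655 Y32.279
G0 X65.881 Y66.017
M3 S788
G01 X68.147 Y66.659 F775
G01 X75.139 Y66.091
G01 X84.917 Y64.972
G01 X95.539 Y63.959
G01 X105.066 Y63.711
G01 X111.557 Y64.886
G01 X113.070 Y68.142
G01 X107.665 Y74.136
G0 X73.724 Y90.176
M3 S487
G01 X187.733 Y90.176 F2472
G01 X187.733 Y65.629
G01 X73.724 Y65.629
G01 X73.724 Y90.176
M5
G0 X0.000 Y0.000

Since the viewBox matches the mm dimensions, user units are millimetres directly. The only transform is the Y-flip y_m = 157.458 − y_svg.

Shape 1 is a regular polygon drawn with `<polygon>`. Its stroke #ff8800 means engrave at S163, F2137. After flipping Y the toolpath is (165.655,32.279) → (139.871,45.396) → (138.339,74.284) → (162.591,90.055) → (188.375,76.938) → (189.907,48.050) → (165.655,32.279), returning to the start.

Shape 2 is a cubic bezier drawn with `<path>`. Its stroke #0000ff means cut at S788, F775. After flipping Y the toolpath is (65.881,66.017) → (68.147,66.659) → (75.139,66.091) → (84.917,64.972) → (95.539,63.959) → (105.066,63.711) → (111.557,64.886) → (113.070,68.142) → (107.665,74.136).

Shape 3 is a rectangle drawn with `<path>`. Its stroke #ff00ff means score at S487, F2472. After flipping Y the toolpath is (73.724,90.176) → (187.733,90.176) → (187.733,65.629) → (73.724,65.629) → (73.724,90.176), returning to the start.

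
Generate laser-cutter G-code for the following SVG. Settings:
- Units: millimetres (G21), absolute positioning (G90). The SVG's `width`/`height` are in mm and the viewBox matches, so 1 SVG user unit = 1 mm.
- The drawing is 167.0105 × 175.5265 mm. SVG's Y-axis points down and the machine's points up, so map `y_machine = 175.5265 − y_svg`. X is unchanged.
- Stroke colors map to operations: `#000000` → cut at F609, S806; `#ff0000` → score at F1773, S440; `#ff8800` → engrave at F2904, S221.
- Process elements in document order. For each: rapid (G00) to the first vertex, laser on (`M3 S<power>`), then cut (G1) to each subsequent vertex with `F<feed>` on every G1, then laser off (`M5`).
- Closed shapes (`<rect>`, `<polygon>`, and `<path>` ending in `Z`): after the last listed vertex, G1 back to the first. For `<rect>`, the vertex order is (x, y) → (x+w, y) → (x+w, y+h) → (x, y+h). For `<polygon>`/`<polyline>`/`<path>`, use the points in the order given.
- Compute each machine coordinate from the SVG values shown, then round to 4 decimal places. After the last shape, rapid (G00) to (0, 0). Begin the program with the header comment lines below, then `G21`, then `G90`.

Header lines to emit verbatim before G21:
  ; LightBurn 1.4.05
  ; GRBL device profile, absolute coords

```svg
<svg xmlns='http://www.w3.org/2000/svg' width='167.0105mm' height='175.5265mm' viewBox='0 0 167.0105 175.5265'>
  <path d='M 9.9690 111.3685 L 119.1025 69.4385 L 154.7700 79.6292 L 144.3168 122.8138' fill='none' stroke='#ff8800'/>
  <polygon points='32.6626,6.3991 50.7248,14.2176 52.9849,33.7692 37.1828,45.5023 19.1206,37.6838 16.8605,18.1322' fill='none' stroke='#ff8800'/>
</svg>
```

; LightBurn 1.4.05
; GRBL device profile, absolute coords
G21
G90
G00 X9.9690 Y64.1580
M3 S221
G1 X119.1025 Y106.0880 F2904
G1 X154.7700 Y95.8973 F2904
G1 X144.3168 Y52.7127 F2904
M5
G00 X32.6626 Y169.1274
M3 S221
G1 X50.7248 Y161.3089 F2904
G1 X52.9849 Y141.7573 F2904
G1 X37.1828 Y130.0242 F2904
G1 X19.1206 Y137.8427 F2904
G1 X16.8605 Y157.3943 F2904
G1 X32.6626 Y169.1274 F2904
M5
G00 X0.0000 Y0.0000

1 u = 1 mm; y_m = 175.5265 − y.

[1] `<path>` open polyline, #ff8800→engrave S221 F2904: (9.9690,64.1580) → (119.1025,106.0880) → (154.7700,95.8973) → (144.3168,52.7127)

[2] `<polygon>` regular polygon, #ff8800→engrave S221 F2904: (32.6626,169.1274) → (50.7248,161.3089) → (52.9849,141.7573) → (37.1828,130.0242) → (19.1206,137.8427) → (16.8605,157.3943) → (32.6626,169.1274) (closed)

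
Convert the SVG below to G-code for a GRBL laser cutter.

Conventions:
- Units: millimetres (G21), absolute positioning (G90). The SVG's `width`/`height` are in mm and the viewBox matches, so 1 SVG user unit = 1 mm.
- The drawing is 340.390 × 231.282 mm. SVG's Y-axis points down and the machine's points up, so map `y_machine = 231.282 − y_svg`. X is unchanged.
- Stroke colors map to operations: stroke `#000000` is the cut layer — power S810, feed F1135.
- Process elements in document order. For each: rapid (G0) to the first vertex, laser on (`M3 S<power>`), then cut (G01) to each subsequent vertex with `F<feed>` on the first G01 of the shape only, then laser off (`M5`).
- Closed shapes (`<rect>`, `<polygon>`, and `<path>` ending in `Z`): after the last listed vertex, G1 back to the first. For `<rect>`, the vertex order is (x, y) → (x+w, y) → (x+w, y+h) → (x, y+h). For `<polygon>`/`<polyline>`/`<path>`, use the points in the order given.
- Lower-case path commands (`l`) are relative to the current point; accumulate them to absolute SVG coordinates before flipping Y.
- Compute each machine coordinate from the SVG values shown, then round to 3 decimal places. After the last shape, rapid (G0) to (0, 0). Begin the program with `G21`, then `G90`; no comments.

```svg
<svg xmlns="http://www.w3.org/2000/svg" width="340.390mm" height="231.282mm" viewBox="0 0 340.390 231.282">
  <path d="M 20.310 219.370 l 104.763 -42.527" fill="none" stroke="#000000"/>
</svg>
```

Since the viewBox matches the mm dimensions, user units are millimetres directly. The only transform is the Y-flip y_m = 231.282 − y_svg.

Shape 1 is a line segment drawn with `<path>`. Its stroke #000000 means cut at S810, F1135. After flipping Y the toolpath is (20.310,11.912) → (125.073,54.439).

G21
G90
G0 X20.310 Y11.912
M3 S810
G01 X125.073 Y54.439 F1135
M5
G0 X0.000 Y0.000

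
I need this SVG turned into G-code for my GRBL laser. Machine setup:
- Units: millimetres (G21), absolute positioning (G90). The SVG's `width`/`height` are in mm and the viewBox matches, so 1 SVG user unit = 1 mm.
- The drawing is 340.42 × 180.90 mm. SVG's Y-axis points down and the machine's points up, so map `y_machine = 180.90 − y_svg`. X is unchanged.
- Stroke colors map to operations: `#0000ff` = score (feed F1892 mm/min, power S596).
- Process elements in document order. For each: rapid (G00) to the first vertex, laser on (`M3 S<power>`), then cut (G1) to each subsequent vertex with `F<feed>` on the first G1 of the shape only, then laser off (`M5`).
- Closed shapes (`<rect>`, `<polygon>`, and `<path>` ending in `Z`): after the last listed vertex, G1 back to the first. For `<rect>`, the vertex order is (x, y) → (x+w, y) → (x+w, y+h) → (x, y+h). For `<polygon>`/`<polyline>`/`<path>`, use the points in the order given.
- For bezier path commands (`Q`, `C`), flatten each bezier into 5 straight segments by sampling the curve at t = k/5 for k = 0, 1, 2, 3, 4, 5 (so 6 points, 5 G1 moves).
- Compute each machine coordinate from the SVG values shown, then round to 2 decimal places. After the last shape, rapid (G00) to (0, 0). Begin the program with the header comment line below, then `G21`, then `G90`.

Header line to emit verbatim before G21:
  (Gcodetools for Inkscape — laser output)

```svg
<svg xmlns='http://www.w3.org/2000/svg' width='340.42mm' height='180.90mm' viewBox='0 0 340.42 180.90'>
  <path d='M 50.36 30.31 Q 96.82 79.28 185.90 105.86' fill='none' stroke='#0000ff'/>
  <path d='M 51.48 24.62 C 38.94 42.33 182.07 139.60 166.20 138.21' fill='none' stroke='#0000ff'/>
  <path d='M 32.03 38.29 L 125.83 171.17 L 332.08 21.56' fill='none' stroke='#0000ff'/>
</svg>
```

1 u = 1 mm; y_m = 180.90 − y.

[1] `<path>` quadratic bezier, #0000ff→score S596 F1892: (50.36,150.59) → (70.65,131.90) → (94.35,115.00) → (121.46,99.89) → (151.97,86.57) → (185.90,75.04)

[2] `<path>` cubic bezier, #0000ff→score S596 F1892: (51.48,156.28) → (60.12,137.53) → (91.01,108.25) → (129.06,76.97) → (159.16,52.27) → (166.20,42.69)

[3] `<path>` open polyline, #0000ff→score S596 F1892: (32.03,142.61) → (125.83,9.73) → (332.08,159.34)

(Gcodetools for Inkscape — laser output)
G21
G90
G00 X50.36 Y150.59
M3 S596
G1 X70.65 Y131.90 F1892
G1 X94.35 Y115.00
G1 X121.46 Y99.89
G1 X151.97 Y86.57
G1 X185.90 Y75.04
M5
G00 X51.48 Y156.28
M3 S596
G1 X60.12 Y137.53 F1892
G1 X91.01 Y108.25
G1 X129.06 Y76.97
G1 X159.16 Y52.27
G1 X166.20 Y42.69
M5
G00 X32.03 Y142.61
M3 S596
G1 X125.83 Y9.73 F1892
G1 X332.08 Y159.34
M5
G00 X0.00 Y0.00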